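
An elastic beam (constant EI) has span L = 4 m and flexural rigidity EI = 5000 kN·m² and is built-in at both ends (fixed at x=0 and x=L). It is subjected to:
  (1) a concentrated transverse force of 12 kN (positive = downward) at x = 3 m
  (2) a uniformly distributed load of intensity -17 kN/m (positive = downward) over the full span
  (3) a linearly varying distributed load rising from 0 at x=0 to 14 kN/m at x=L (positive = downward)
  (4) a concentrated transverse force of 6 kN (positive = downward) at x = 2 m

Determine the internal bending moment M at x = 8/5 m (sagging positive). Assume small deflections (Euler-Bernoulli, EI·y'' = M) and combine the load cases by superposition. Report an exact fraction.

Load 1 — point force P=12 kN at a=3 m (b=L-a=1):
  M_1 = Pb²(3a+b)x/L³ - Pab²/L²  [x≤a] = 12·1²·(3·3+1)·(8/5)/4³ - 12·3·1²/4² = 3/4 kN·m
Load 2 — uniform load w=-17 kN/m over full span:
  M_2 = wLx/2 - wL²/12 - wx²/2 = (-17)·4·(8/5)/2 - (-17)·4²/12 - (-17)·(8/5)²/2 = -748/75 kN·m
Load 3 — triangular load w₀=14 kN/m (0→w₀ over full span):
  M_3 = 3w₀Lx/20 - w₀L²/30 - w₀x³/(6L) = 3·14·4·(8/5)/20 - 14·4²/30 - 14·(8/5)³/(6·4) = 448/125 kN·m
Load 4 — point force P=6 kN at a=2 m (b=L-a=2):
  M_4 = Pb²(3a+b)x/L³ - Pab²/L²  [x≤a] = 6·2²·(3·2+2)·(8/5)/4³ - 6·2·2²/4² = 9/5 kN·m
Superposition: M = Σ M_i = -5759/1500 kN·m ≈ -3.839333 kN·m

M(8/5) = -5759/1500 kN·m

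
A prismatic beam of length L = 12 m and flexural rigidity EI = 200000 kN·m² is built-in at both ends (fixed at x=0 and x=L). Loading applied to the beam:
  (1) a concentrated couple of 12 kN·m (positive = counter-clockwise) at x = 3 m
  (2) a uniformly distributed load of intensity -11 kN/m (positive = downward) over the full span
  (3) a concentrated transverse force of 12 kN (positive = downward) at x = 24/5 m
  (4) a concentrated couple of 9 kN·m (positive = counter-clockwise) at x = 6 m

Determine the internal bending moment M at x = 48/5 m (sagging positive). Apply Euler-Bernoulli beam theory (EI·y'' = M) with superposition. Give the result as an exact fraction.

Load 1 — applied couple M₀=12 kN·m at a=3 m (b=L-a=9):
  M_1 = R_Ax - M_A - M₀  [x>a] with R_A=9/8, M_A=-9/4 = (9/8)·(48/5) - (-9/4) - 12 = 21/20 kN·m
Load 2 — uniform load w=-11 kN/m over full span:
  M_2 = wLx/2 - wL²/12 - wx²/2 = (-11)·12·(48/5)/2 - (-11)·12²/12 - (-11)·(48/5)²/2 = 132/25 kN·m
Load 3 — point force P=12 kN at a=24/5 m (b=L-a=36/5):
  M_3 = Pa²(a+3b)(L-x)/L³ - Pa²b/L²  [x>a] = 12·(24/5)²·((24/5)+3·(36/5))·(12-(48/5))/12³ - 12·(24/5)²·(36/5)/12² = -2304/625 kN·m
Load 4 — applied couple M₀=9 kN·m at a=6 m (b=L-a=6):
  M_4 = R_Ax - M_A - M₀  [x>a] with R_A=9/8, M_A=9/4 = (9/8)·(48/5) - (9/4) - 9 = -9/20 kN·m
Superposition: M = Σ M_i = 1371/625 kN·m ≈ 2.193600 kN·m

M(48/5) = 1371/625 kN·m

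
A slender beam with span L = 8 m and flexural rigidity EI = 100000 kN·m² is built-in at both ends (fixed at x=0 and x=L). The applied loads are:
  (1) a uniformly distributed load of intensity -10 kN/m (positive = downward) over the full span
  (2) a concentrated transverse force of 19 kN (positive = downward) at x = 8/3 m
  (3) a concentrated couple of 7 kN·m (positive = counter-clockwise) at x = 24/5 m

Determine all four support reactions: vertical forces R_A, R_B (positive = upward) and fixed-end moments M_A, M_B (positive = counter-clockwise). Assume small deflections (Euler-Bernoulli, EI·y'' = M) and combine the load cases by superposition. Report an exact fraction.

Load 1 — uniform load w=-10 kN/m over full span:
  R_A = wL/2 = (-10)·8/2 = -40 kN
  M_A = wL²/12 = (-10)·8²/12 = -160/3 kN·m
  R_B = wL/2 = (-10)·8/2 = -40 kN
  M_B = -wL²/12 = -(-10)·8²/12 = 160/3 kN·m
Load 2 — point force P=19 kN at a=8/3 m (b=L-a=16/3):
  R_A = Pb²(3a+b)/L³ = 19·(16/3)²·(3·(8/3)+(16/3))/8³ = 380/27 kN
  M_A = Pab²/L² = 19·(8/3)·(16/3)²/8² = 608/27 kN·m
  R_B = Pa²(a+3b)/L³ = 19·(8/3)²·((8/3)+3·(16/3))/8³ = 133/27 kN
  M_B = -Pa²b/L² = -19·(8/3)²·(16/3)/8² = -304/27 kN·m
Load 3 — applied couple M₀=7 kN·m at a=24/5 m (b=L-a=16/5):
  R_A = 6M₀ab/L³ = 6·7·(24/5)·(16/5)/8³ = 63/50 kN
  M_A = M₀b(2a-b)/L² = 7·(16/5)·(2·(24/5)-(16/5))/8² = 56/25 kN·m
  R_B = -6M₀ab/L³ = -6·7·(24/5)·(16/5)/8³ = -63/50 kN
  M_B = M₀a(2b-a)/L² = 7·(24/5)·(2·(16/5)-(24/5))/8² = 21/25 kN·m
Superposition: R_A = -33299/1350 kN, M_A = -19288/675 kN·m, R_B = -49051/1350 kN, M_B = 28967/675 kN·m

R_A = -33299/1350 kN, M_A = -19288/675 kN·m, R_B = -49051/1350 kN, M_B = 28967/675 kN·m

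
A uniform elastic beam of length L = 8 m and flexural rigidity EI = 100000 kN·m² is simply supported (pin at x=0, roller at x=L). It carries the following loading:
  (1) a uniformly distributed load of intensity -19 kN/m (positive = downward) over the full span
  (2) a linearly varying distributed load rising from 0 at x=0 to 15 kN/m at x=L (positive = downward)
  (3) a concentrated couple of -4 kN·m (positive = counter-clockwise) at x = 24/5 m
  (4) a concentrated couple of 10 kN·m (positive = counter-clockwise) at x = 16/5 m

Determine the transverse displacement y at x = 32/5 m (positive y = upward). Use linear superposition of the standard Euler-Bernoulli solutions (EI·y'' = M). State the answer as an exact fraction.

y(32/5) = 106468/29296875 m

Load 1 — uniform load w=-19 kN/m over full span:
  y_1 = -wx(L³-2Lx²+x³)/(24EI) = -(-19)·(32/5)·(8³-2·8·(32/5)²+(32/5)³)/(24·100000) = 35264/5859375 m
Load 2 — triangular load w₀=15 kN/m (0→w₀ over full span):
  y_2 = -w₀x(7L⁴-10L²x²+3x⁴)/(360LEI) = -15·(32/5)·(7·8⁴-10·8²·(32/5)²+3·(32/5)⁴)/(360·8·100000) = -24384/9765625 m
Load 3 — applied couple M₀=-4 kN·m at a=24/5 m (b=L-a=16/5):
  y_3 = (M₀x³/(6L)-M₀(x-a)²/2+C₁x)/EI  [x>a] with C₁=M₀(3b²-L²)/(6L)=208/75 = ((-4)·(32/5)³/(6·8)-(-4)·((32/5)-(24/5))²/2+(208/75)·(32/5))/100000 = 4/390625 m
Load 4 — applied couple M₀=10 kN·m at a=16/5 m (b=L-a=24/5):
  y_4 = (M₀x³/(6L)-M₀(x-a)²/2+C₁x)/EI  [x>a] with C₁=M₀(3b²-L²)/(6L)=16/15 = (10·(32/5)³/(6·8)-10·((32/5)-(16/5))²/2+(16/15)·(32/5))/100000 = 8/78125 m
Superposition: y = Σ y_i = 106468/29296875 m ≈ 0.003634 m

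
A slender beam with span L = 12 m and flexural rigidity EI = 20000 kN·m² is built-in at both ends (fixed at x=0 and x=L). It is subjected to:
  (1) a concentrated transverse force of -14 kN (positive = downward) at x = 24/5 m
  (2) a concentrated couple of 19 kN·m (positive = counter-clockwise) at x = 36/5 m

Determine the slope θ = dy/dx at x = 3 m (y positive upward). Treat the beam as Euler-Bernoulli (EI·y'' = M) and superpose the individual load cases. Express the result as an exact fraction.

Load 1 — point force P=-14 kN at a=24/5 m (b=L-a=36/5):
  θ_1 = -Pb²x(2aL-(3a+b)x)/(2L³EI)  [x≤a] = -(-14)·(36/5)²·3·(2·(24/5)·12-(3·(24/5)+(36/5))·3)/(2·12³·20000) = 3969/2500000 rad
Load 2 — applied couple M₀=19 kN·m at a=36/5 m (b=L-a=24/5):
  θ_2 = (R_Ax²/2 - M_Ax)/EI  [x≤a] with R_A=57/25, M_A=152/25 = ((57/25)·3²/2 - (152/25)·3)/20000 = -399/1000000 rad
Superposition: θ = Σ θ_i = 5943/5000000 rad ≈ 0.001189 rad

θ(3) = 5943/5000000 rad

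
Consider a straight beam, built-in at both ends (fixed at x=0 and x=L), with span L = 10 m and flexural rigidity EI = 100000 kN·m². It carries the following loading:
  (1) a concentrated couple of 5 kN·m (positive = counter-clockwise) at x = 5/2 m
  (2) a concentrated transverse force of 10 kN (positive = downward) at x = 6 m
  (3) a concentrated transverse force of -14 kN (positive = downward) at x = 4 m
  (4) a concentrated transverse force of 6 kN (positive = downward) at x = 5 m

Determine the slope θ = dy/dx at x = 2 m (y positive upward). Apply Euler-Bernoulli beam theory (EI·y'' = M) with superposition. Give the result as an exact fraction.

Load 1 — applied couple M₀=5 kN·m at a=5/2 m (b=L-a=15/2):
  θ_1 = (R_Ax²/2 - M_Ax)/EI  [x≤a] with R_A=9/16, M_A=-15/16 = ((9/16)·2²/2 - (-15/16)·2)/100000 = 3/100000 rad
Load 2 — point force P=10 kN at a=6 m (b=L-a=4):
  θ_2 = -Pb²x(2aL-(3a+b)x)/(2L³EI)  [x≤a] = -10·4²·2·(2·6·10-(3·6+4)·2)/(2·10³·100000) = -19/156250 rad
Load 3 — point force P=-14 kN at a=4 m (b=L-a=6):
  θ_3 = -Pb²x(2aL-(3a+b)x)/(2L³EI)  [x≤a] = -(-14)·6²·2·(2·4·10-(3·4+6)·2)/(2·10³·100000) = 693/3125000 rad
Load 4 — point force P=6 kN at a=5 m (b=L-a=5):
  θ_4 = -Pb²x(2aL-(3a+b)x)/(2L³EI)  [x≤a] = -6·5²·2·(2·5·10-(3·5+5)·2)/(2·10³·100000) = -9/100000 rad
Superposition: θ = Σ θ_i = 251/6250000 rad ≈ 0.000040 rad

θ(2) = 251/6250000 rad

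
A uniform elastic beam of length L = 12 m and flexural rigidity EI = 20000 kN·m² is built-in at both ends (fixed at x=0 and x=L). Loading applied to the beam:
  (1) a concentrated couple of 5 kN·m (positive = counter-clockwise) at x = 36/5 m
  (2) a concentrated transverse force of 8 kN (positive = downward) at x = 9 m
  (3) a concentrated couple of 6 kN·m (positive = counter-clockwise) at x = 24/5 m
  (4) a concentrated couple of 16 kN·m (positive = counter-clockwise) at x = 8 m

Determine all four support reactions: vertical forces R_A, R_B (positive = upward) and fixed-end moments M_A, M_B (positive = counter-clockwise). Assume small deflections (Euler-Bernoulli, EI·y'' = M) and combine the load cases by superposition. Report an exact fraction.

R_A = 3913/900 kN, M_A = 1823/150 kN·m, R_B = 3287/900 kN, M_B = -549/50 kN·m

Load 1 — applied couple M₀=5 kN·m at a=36/5 m (b=L-a=24/5):
  R_A = 6M₀ab/L³ = 6·5·(36/5)·(24/5)/12³ = 3/5 kN
  M_A = M₀b(2a-b)/L² = 5·(24/5)·(2·(36/5)-(24/5))/12² = 8/5 kN·m
  R_B = -6M₀ab/L³ = -6·5·(36/5)·(24/5)/12³ = -3/5 kN
  M_B = M₀a(2b-a)/L² = 5·(36/5)·(2·(24/5)-(36/5))/12² = 3/5 kN·m
Load 2 — point force P=8 kN at a=9 m (b=L-a=3):
  R_A = Pb²(3a+b)/L³ = 8·3²·(3·9+3)/12³ = 5/4 kN
  M_A = Pab²/L² = 8·9·3²/12² = 9/2 kN·m
  R_B = Pa²(a+3b)/L³ = 8·9²·(9+3·3)/12³ = 27/4 kN
  M_B = -Pa²b/L² = -8·9²·3/12² = -27/2 kN·m
Load 3 — applied couple M₀=6 kN·m at a=24/5 m (b=L-a=36/5):
  R_A = 6M₀ab/L³ = 6·6·(24/5)·(36/5)/12³ = 18/25 kN
  M_A = M₀b(2a-b)/L² = 6·(36/5)·(2·(24/5)-(36/5))/12² = 18/25 kN·m
  R_B = -6M₀ab/L³ = -6·6·(24/5)·(36/5)/12³ = -18/25 kN
  M_B = M₀a(2b-a)/L² = 6·(24/5)·(2·(36/5)-(24/5))/12² = 48/25 kN·m
Load 4 — applied couple M₀=16 kN·m at a=8 m (b=L-a=4):
  R_A = 6M₀ab/L³ = 6·16·8·4/12³ = 16/9 kN
  M_A = M₀b(2a-b)/L² = 16·4·(2·8-4)/12² = 16/3 kN·m
  R_B = -6M₀ab/L³ = -6·16·8·4/12³ = -16/9 kN
  M_B = M₀a(2b-a)/L² = 16·8·(2·4-8)/12² = 0 kN·m
Superposition: R_A = 3913/900 kN, M_A = 1823/150 kN·m, R_B = 3287/900 kN, M_B = -549/50 kN·m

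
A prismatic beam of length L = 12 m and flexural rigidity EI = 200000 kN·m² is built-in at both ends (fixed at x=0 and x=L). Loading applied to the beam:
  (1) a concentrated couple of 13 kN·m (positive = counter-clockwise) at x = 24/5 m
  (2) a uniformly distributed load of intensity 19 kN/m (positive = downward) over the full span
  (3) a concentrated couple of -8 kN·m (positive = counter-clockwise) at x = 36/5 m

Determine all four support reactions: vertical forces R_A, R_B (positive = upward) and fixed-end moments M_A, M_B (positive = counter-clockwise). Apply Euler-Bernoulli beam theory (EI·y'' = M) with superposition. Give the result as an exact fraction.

Load 1 — applied couple M₀=13 kN·m at a=24/5 m (b=L-a=36/5):
  R_A = 6M₀ab/L³ = 6·13·(24/5)·(36/5)/12³ = 39/25 kN
  M_A = M₀b(2a-b)/L² = 13·(36/5)·(2·(24/5)-(36/5))/12² = 39/25 kN·m
  R_B = -6M₀ab/L³ = -6·13·(24/5)·(36/5)/12³ = -39/25 kN
  M_B = M₀a(2b-a)/L² = 13·(24/5)·(2·(36/5)-(24/5))/12² = 104/25 kN·m
Load 2 — uniform load w=19 kN/m over full span:
  R_A = wL/2 = 19·12/2 = 114 kN
  M_A = wL²/12 = 19·12²/12 = 228 kN·m
  R_B = wL/2 = 19·12/2 = 114 kN
  M_B = -wL²/12 = -19·12²/12 = -228 kN·m
Load 3 — applied couple M₀=-8 kN·m at a=36/5 m (b=L-a=24/5):
  R_A = 6M₀ab/L³ = 6·(-8)·(36/5)·(24/5)/12³ = -24/25 kN
  M_A = M₀b(2a-b)/L² = (-8)·(24/5)·(2·(36/5)-(24/5))/12² = -64/25 kN·m
  R_B = -6M₀ab/L³ = -6·(-8)·(36/5)·(24/5)/12³ = 24/25 kN
  M_B = M₀a(2b-a)/L² = (-8)·(36/5)·(2·(24/5)-(36/5))/12² = -24/25 kN·m
Superposition: R_A = 573/5 kN, M_A = 227 kN·m, R_B = 567/5 kN, M_B = -1124/5 kN·m

R_A = 573/5 kN, M_A = 227 kN·m, R_B = 567/5 kN, M_B = -1124/5 kN·m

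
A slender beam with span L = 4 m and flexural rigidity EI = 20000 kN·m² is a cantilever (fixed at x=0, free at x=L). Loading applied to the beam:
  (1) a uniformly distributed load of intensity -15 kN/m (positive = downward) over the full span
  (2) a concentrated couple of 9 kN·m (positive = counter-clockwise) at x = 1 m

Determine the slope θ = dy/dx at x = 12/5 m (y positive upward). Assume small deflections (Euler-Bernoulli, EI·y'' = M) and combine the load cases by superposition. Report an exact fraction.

Load 1 — uniform load w=-15 kN/m over full span:
  θ_1 = -wx(x²-3Lx+3L²)/(6EI) = -(-15)·(12/5)·((12/5)²-3·4·(12/5)+3·4²)/(6·20000) = 117/15625 rad
Load 2 — applied couple M₀=9 kN·m at a=1 m (b=L-a=3):
  θ_2 = M₀a/EI  [x>a] = 9·1/20000 = 9/20000 rad
Superposition: θ = Σ θ_i = 3969/500000 rad ≈ 0.007938 rad

θ(12/5) = 3969/500000 rad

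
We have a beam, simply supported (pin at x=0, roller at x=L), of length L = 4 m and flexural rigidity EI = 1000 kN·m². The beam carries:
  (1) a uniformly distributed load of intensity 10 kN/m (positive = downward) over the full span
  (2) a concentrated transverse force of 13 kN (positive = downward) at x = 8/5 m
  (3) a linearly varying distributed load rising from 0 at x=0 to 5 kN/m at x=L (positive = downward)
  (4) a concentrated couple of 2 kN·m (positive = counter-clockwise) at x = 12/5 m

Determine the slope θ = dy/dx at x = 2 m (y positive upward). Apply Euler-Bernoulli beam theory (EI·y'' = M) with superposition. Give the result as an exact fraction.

θ(2) = 2623/2250000 rad

Load 1 — uniform load w=10 kN/m over full span:
  θ_1 = -w(L³-6Lx²+4x³)/(24EI) = -10·(4³-6·4·2²+4·2³)/(24·1000) = 0 rad
Load 2 — point force P=13 kN at a=8/5 m (b=L-a=12/5):
  θ_2 = -Pa(2L²-6Lx+3x²+a²)/(6LEI)  [x>a] = -13·(8/5)·(2·4²-6·4·2+3·2²+(8/5)²)/(6·4·1000) = 39/31250 rad
Load 3 — triangular load w₀=5 kN/m (0→w₀ over full span):
  θ_3 = -w₀(7L⁴-30L²x²+15x⁴)/(360LEI) = -5·(7·4⁴-30·4²·2²+15·2⁴)/(360·4·1000) = -7/18000 rad
Load 4 — applied couple M₀=2 kN·m at a=12/5 m (b=L-a=8/5):
  θ_4 = (M₀x²/(2L)+C₁)/EI  [x≤a] with C₁=M₀(3b²-L²)/(6L)=-52/75 = (2·2²/(2·4)+(-52/75))/1000 = 23/75000 rad
Superposition: θ = Σ θ_i = 2623/2250000 rad ≈ 0.001166 rad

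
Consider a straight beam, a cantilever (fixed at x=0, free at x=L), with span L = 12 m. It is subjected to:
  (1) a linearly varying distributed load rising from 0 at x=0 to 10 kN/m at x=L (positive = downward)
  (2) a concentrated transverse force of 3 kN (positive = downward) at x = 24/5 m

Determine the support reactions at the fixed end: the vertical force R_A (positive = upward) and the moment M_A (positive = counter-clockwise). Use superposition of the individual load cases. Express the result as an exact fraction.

Load 1 — triangular load w₀=10 kN/m (0→w₀ over full span):
  R_A = w₀L/2 = 10·12/2 = 60 kN
  M_A = w₀L²/3 = 10·12²/3 = 480 kN·m
Load 2 — point force P=3 kN at a=24/5 m (b=L-a=36/5):
  R_A = P = 3 kN
  M_A = Pa = 3·(24/5) = 72/5 kN·m
Superposition: R_A = 63 kN, M_A = 2472/5 kN·m

R_A = 63 kN, M_A = 2472/5 kN·m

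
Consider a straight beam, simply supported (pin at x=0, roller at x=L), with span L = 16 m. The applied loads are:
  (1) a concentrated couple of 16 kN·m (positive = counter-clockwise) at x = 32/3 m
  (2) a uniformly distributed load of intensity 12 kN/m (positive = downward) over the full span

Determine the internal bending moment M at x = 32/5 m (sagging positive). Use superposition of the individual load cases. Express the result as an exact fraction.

M(32/5) = 9376/25 kN·m

Load 1 — applied couple M₀=16 kN·m at a=32/3 m (b=L-a=16/3):
  M_1 = M₀x/L  [x≤a] = 16·(32/5)/16 = 32/5 kN·m
Load 2 — uniform load w=12 kN/m over full span:
  M_2 = wx(L-x)/2 = 12·(32/5)·(16-(32/5))/2 = 9216/25 kN·m
Superposition: M = Σ M_i = 9376/25 kN·m ≈ 375.040000 kN·m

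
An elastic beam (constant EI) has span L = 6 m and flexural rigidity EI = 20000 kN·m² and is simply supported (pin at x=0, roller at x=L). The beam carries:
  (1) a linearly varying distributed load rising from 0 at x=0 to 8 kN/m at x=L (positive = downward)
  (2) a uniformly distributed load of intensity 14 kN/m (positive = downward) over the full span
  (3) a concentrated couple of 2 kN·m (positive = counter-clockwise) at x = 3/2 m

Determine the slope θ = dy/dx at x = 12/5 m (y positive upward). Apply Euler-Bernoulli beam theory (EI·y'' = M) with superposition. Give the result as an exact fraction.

θ(12/5) = -245821/100000000 rad

Load 1 — triangular load w₀=8 kN/m (0→w₀ over full span):
  θ_1 = -w₀(7L⁴-30L²x²+15x⁴)/(360LEI) = -8·(7·6⁴-30·6²·(12/5)²+15·(12/5)⁴)/(360·6·20000) = -969/1562500 rad
Load 2 — uniform load w=14 kN/m over full span:
  θ_2 = -w(L³-6Lx²+4x³)/(24EI) = -14·(6³-6·6·(12/5)²+4·(12/5)³)/(24·20000) = -2331/1250000 rad
Load 3 — applied couple M₀=2 kN·m at a=3/2 m (b=L-a=9/2):
  θ_3 = (M₀x²/(2L)-M₀(x-a)+C₁)/EI  [x>a] with C₁=M₀(3b²-L²)/(6L)=11/8 = (2·(12/5)²/(2·6)-2·((12/5)-(3/2))+(11/8))/20000 = 107/4000000 rad
Superposition: θ = Σ θ_i = -245821/100000000 rad ≈ -0.002458 rad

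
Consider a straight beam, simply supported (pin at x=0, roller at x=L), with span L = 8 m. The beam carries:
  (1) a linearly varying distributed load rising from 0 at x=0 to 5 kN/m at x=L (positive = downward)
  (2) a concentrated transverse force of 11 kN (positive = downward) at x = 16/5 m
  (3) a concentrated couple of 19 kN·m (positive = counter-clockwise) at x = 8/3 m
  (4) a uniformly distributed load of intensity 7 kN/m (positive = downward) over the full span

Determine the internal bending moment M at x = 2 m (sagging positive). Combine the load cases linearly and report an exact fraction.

Load 1 — triangular load w₀=5 kN/m (0→w₀ over full span):
  M_1 = w₀Lx/6 - w₀x³/(6L) = 5·8·2/6 - 5·2³/(6·8) = 25/2 kN·m
Load 2 — point force P=11 kN at a=16/5 m (b=L-a=24/5):
  M_2 = Pbx/L  [x≤a] = 11·(24/5)·2/8 = 66/5 kN·m
Load 3 — applied couple M₀=19 kN·m at a=8/3 m (b=L-a=16/3):
  M_3 = M₀x/L  [x≤a] = 19·2/8 = 19/4 kN·m
Load 4 — uniform load w=7 kN/m over full span:
  M_4 = wx(L-x)/2 = 7·2·(8-2)/2 = 42 kN·m
Superposition: M = Σ M_i = 1449/20 kN·m ≈ 72.450000 kN·m

M(2) = 1449/20 kN·m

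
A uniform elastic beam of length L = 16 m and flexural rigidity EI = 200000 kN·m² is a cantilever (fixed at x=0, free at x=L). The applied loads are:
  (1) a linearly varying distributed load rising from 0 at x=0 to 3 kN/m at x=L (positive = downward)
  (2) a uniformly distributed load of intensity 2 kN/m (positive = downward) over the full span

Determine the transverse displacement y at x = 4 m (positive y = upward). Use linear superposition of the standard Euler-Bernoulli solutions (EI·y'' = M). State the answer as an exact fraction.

y(4) = -2201/125000 m

Load 1 — triangular load w₀=3 kN/m (0→w₀ over full span):
  y_1 = (w₀Lx³/12-w₀L²x²/6-w₀x⁵/(120L))/EI = (3·16·4³/12-3·16²·4²/6-3·4⁵/(120·16))/200000 = -1121/125000 m
Load 2 — uniform load w=2 kN/m over full span:
  y_2 = -wx²(x²-4Lx+6L²)/(24EI) = -2·4²·(4²-4·16·4+6·16²)/(24·200000) = -27/3125 m
Superposition: y = Σ y_i = -2201/125000 m ≈ -0.017608 m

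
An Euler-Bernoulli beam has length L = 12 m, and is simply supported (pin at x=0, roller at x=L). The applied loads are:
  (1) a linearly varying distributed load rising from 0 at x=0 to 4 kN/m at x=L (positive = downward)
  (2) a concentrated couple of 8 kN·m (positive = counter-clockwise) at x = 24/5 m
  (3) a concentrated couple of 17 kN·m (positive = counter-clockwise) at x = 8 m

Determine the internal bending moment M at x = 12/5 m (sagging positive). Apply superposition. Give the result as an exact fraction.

Load 1 — triangular load w₀=4 kN/m (0→w₀ over full span):
  M_1 = w₀Lx/6 - w₀x³/(6L) = 4·12·(12/5)/6 - 4·(12/5)³/(6·12) = 2304/125 kN·m
Load 2 — applied couple M₀=8 kN·m at a=24/5 m (b=L-a=36/5):
  M_2 = M₀x/L  [x≤a] = 8·(12/5)/12 = 8/5 kN·m
Load 3 — applied couple M₀=17 kN·m at a=8 m (b=L-a=4):
  M_3 = M₀x/L  [x≤a] = 17·(12/5)/12 = 17/5 kN·m
Superposition: M = Σ M_i = 2929/125 kN·m ≈ 23.432000 kN·m

M(12/5) = 2929/125 kN·m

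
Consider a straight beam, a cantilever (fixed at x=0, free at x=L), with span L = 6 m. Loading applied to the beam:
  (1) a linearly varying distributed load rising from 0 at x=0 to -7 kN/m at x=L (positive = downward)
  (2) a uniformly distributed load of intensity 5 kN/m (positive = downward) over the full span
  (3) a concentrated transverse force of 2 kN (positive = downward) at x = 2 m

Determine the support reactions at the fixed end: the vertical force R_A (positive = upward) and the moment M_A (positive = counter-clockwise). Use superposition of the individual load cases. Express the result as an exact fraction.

Load 1 — triangular load w₀=-7 kN/m (0→w₀ over full span):
  R_A = w₀L/2 = (-7)·6/2 = -21 kN
  M_A = w₀L²/3 = (-7)·6²/3 = -84 kN·m
Load 2 — uniform load w=5 kN/m over full span:
  R_A = wL = 5·6 = 30 kN
  M_A = wL²/2 = 5·6²/2 = 90 kN·m
Load 3 — point force P=2 kN at a=2 m (b=L-a=4):
  R_A = P = 2 kN
  M_A = Pa = 2·2 = 4 kN·m
Superposition: R_A = 11 kN, M_A = 10 kN·m

R_A = 11 kN, M_A = 10 kN·m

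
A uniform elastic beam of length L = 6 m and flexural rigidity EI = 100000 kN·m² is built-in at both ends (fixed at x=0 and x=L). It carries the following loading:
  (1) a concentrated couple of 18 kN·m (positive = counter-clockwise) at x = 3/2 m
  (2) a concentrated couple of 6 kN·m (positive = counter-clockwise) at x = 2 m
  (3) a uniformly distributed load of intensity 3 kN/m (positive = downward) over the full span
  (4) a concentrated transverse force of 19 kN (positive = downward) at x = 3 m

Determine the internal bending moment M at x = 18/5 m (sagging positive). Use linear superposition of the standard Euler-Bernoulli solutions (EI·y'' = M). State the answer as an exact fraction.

Load 1 — applied couple M₀=18 kN·m at a=3/2 m (b=L-a=9/2):
  M_1 = R_Ax - M_A - M₀  [x>a] with R_A=27/8, M_A=-27/8 = (27/8)·(18/5) - (-27/8) - 18 = -99/40 kN·m
Load 2 — applied couple M₀=6 kN·m at a=2 m (b=L-a=4):
  M_2 = R_Ax - M_A - M₀  [x>a] with R_A=4/3, M_A=0 = (4/3)·(18/5) - 0 - 6 = -6/5 kN·m
Load 3 — uniform load w=3 kN/m over full span:
  M_3 = wLx/2 - wL²/12 - wx²/2 = 3·6·(18/5)/2 - 3·6²/12 - 3·(18/5)²/2 = 99/25 kN·m
Load 4 — point force P=19 kN at a=3 m (b=L-a=3):
  M_4 = Pa²(a+3b)(L-x)/L³ - Pa²b/L²  [x>a] = 19·3²·(3+3·3)·(6-(18/5))/6³ - 19·3²·3/6² = 171/20 kN·m
Superposition: M = Σ M_i = 1767/200 kN·m ≈ 8.835000 kN·m

M(18/5) = 1767/200 kN·m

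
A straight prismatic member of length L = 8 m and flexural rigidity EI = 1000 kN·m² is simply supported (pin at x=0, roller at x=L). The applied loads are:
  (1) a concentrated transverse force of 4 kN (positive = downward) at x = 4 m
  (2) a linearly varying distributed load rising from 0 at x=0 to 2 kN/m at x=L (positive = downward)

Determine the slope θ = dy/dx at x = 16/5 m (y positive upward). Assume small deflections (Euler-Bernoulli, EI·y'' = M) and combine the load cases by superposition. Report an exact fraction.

Load 1 — point force P=4 kN at a=4 m (b=L-a=4):
  θ_1 = -Pb(L²-b²-3x²)/(6LEI)  [x≤a] = -4·4·(8²-4²-3·(16/5)²)/(6·8·1000) = -18/3125 rad
Load 2 — triangular load w₀=2 kN/m (0→w₀ over full span):
  θ_2 = -w₀(7L⁴-30L²x²+15x⁴)/(360LEI) = -2·(7·8⁴-30·8²·(16/5)²+15·(16/5)⁴)/(360·8·1000) = -5168/703125 rad
Superposition: θ = Σ θ_i = -9218/703125 rad ≈ -0.013110 rad

θ(16/5) = -9218/703125 rad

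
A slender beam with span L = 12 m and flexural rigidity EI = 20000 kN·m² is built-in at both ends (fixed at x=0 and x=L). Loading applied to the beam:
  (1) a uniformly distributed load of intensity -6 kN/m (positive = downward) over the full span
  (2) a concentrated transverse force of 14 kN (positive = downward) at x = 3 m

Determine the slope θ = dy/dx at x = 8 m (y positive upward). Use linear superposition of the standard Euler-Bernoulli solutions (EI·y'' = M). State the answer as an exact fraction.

Load 1 — uniform load w=-6 kN/m over full span:
  θ_1 = -wx(L-x)(L-2x)/(12EI) = -(-6)·8·(12-8)·(12-2·8)/(12·20000) = -2/625 rad
Load 2 — point force P=14 kN at a=3 m (b=L-a=9):
  θ_2 = Pa²(L-x)(2bL-(3b+a)(L-x))/(2L³EI)  [x>a] = 14·3²·(12-8)·(2·9·12-(3·9+3)·(12-8))/(2·12³·20000) = 7/10000 rad
Superposition: θ = Σ θ_i = -1/400 rad ≈ -0.002500 rad

θ(8) = -1/400 rad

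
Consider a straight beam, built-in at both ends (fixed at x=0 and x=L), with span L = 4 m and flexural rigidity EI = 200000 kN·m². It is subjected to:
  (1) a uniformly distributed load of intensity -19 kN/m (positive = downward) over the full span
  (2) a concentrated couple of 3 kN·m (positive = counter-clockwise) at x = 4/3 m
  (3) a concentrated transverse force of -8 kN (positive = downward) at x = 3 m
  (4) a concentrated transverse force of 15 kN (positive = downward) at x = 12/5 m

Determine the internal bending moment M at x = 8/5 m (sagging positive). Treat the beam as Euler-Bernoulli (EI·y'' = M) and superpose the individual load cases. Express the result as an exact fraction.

M(8/5) = -7769/750 kN·m

Load 1 — uniform load w=-19 kN/m over full span:
  M_1 = wLx/2 - wL²/12 - wx²/2 = (-19)·4·(8/5)/2 - (-19)·4²/12 - (-19)·(8/5)²/2 = -836/75 kN·m
Load 2 — applied couple M₀=3 kN·m at a=4/3 m (b=L-a=8/3):
  M_2 = R_Ax - M_A - M₀  [x>a] with R_A=1, M_A=0 = 1·(8/5) - 0 - 3 = -7/5 kN·m
Load 3 — point force P=-8 kN at a=3 m (b=L-a=1):
  M_3 = Pb²(3a+b)x/L³ - Pab²/L²  [x≤a] = (-8)·1²·(3·3+1)·(8/5)/4³ - (-8)·3·1²/4² = -1/2 kN·m
Load 4 — point force P=15 kN at a=12/5 m (b=L-a=8/5):
  M_4 = Pb²(3a+b)x/L³ - Pab²/L²  [x≤a] = 15·(8/5)²·(3·(12/5)+(8/5))·(8/5)/4³ - 15·(12/5)·(8/5)²/4² = 336/125 kN·m
Superposition: M = Σ M_i = -7769/750 kN·m ≈ -10.358667 kN·m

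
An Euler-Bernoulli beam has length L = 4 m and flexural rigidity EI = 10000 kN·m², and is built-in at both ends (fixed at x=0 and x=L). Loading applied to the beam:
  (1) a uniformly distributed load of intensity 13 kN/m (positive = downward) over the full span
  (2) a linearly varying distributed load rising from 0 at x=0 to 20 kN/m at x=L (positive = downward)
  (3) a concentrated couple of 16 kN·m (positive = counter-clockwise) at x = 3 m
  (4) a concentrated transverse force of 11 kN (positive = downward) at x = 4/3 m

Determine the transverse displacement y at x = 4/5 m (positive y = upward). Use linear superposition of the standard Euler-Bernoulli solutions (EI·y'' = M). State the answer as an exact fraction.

y(4/5) = -270827/316406250 m

Load 1 — uniform load w=13 kN/m over full span:
  y_1 = -wx²(L-x)²/(24EI) = -13·(4/5)²·(4-(4/5))²/(24·10000) = -416/1171875 m
Load 2 — triangular load w₀=20 kN/m (0→w₀ over full span):
  y_2 = -w₀x²(L-x)²(x+2L)/(120LEI) = -20·(4/5)²·(4-(4/5))²·((4/5)+2·4)/(120·4·10000) = -1408/5859375 m
Load 3 — applied couple M₀=16 kN·m at a=3 m (b=L-a=1):
  y_3 = (R_Ax³/6 - M_Ax²/2)/EI  [x≤a] with R_A=9/2, M_A=5 = ((9/2)·(4/5)³/6 - 5·(4/5)²/2)/10000 = -19/156250 m
Load 4 — point force P=11 kN at a=4/3 m (b=L-a=8/3):
  y_4 = -Pb²x²(3aL-(3a+b)x)/(6L³EI)  [x≤a] = -11·(8/3)²·(4/5)²·(3·(4/3)·4-(3·(4/3)+(8/3))·(4/5))/(6·4³·10000) = -176/1265625 m
Superposition: y = Σ y_i = -270827/316406250 m ≈ -0.000856 m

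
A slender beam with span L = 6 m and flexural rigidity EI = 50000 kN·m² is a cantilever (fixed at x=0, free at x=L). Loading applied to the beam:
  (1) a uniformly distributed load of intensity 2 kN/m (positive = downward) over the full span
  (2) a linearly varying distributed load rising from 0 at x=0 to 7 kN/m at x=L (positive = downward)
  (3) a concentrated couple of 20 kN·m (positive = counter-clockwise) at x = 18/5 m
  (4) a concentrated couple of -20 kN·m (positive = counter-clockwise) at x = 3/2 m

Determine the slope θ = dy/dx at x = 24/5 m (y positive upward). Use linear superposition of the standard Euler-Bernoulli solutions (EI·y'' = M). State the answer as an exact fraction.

θ(24/5) = -67659/15625000 rad

Load 1 — uniform load w=2 kN/m over full span:
  θ_1 = -wx(x²-3Lx+3L²)/(6EI) = -2·(24/5)·((24/5)²-3·6·(24/5)+3·6²)/(6·50000) = -558/390625 rad
Load 2 — triangular load w₀=7 kN/m (0→w₀ over full span):
  θ_2 = (w₀Lx²/4-w₀L²x/3-w₀x⁴/(24L))/EI = (7·6·(24/5)²/4-7·6²·(24/5)/3-7·(24/5)⁴/(24·6))/50000 = -7308/1953125 rad
Load 3 — applied couple M₀=20 kN·m at a=18/5 m (b=L-a=12/5):
  θ_3 = M₀a/EI  [x>a] = 20·(18/5)/50000 = 9/6250 rad
Load 4 — applied couple M₀=-20 kN·m at a=3/2 m (b=L-a=9/2):
  θ_4 = M₀a/EI  [x>a] = (-20)·(3/2)/50000 = -3/5000 rad
Superposition: θ = Σ θ_i = -67659/15625000 rad ≈ -0.004330 rad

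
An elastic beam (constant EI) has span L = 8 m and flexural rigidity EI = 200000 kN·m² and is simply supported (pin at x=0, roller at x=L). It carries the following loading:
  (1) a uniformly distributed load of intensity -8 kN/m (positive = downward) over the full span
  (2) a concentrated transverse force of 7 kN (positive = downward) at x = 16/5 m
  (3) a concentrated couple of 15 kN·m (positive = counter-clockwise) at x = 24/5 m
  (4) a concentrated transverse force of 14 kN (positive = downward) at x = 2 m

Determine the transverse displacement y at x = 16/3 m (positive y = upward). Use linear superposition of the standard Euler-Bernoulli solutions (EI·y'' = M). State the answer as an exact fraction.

y(16/3) = 836509/759375000 m

Load 1 — uniform load w=-8 kN/m over full span:
  y_1 = -wx(L³-2Lx²+x³)/(24EI) = -(-8)·(16/3)·(8³-2·8·(16/3)²+(16/3)³)/(24·200000) = 1408/759375 m
Load 2 — point force P=7 kN at a=16/5 m (b=L-a=24/5):
  y_2 = -Pa(L-x)(2Lx-a²-x²)/(6LEI)  [x>a] = -7·(16/5)·(8-(16/3))·(2·8·(16/3)-(16/5)²-(16/3)²)/(6·8·200000) = -9184/31640625 m
Load 3 — applied couple M₀=15 kN·m at a=24/5 m (b=L-a=16/5):
  y_3 = (M₀x³/(6L)-M₀(x-a)²/2+C₁x)/EI  [x>a] with C₁=M₀(3b²-L²)/(6L)=-52/5 = (15·(16/3)³/(6·8)-15·((16/3)-(24/5))²/2+(-52/5)·(16/3))/200000 = -43/843750 m
Load 4 — point force P=14 kN at a=2 m (b=L-a=6):
  y_4 = -Pa(L-x)(2Lx-a²-x²)/(6LEI)  [x>a] = -14·2·(8-(16/3))·(2·8·(16/3)-2²-(16/3)²)/(6·8·200000) = -833/2025000 m
Superposition: y = Σ y_i = 836509/759375000 m ≈ 0.001102 m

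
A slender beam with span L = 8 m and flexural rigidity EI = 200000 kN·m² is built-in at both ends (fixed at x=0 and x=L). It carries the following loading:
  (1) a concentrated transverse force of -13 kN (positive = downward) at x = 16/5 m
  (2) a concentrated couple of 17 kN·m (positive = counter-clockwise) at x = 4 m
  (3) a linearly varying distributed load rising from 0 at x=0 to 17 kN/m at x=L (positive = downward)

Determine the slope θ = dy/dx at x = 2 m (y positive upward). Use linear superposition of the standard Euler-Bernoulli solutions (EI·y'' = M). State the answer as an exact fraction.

Load 1 — point force P=-13 kN at a=16/5 m (b=L-a=24/5):
  θ_1 = -Pb²x(2aL-(3a+b)x)/(2L³EI)  [x≤a] = -(-13)·(24/5)²·2·(2·(16/5)·8-(3·(16/5)+(24/5))·2)/(2·8³·200000) = 819/12500000 rad
Load 2 — applied couple M₀=17 kN·m at a=4 m (b=L-a=4):
  θ_2 = (R_Ax²/2 - M_Ax)/EI  [x≤a] with R_A=51/16, M_A=17/4 = ((51/16)·2²/2 - (17/4)·2)/200000 = -17/1600000 rad
Load 3 — triangular load w₀=17 kN/m (0→w₀ over full span):
  θ_3 = -w₀(2x(L-x)(L-2x)(x+2L)+x²(L-x)²)/(120LEI) = -17·(2·2·(8-2)·(8-2·2)·(2+2·8)+2²·(8-2)²)/(120·8·200000) = -663/4000000 rad
Superposition: θ = Σ θ_i = -22171/200000000 rad ≈ -0.000111 rad

θ(2) = -22171/200000000 rad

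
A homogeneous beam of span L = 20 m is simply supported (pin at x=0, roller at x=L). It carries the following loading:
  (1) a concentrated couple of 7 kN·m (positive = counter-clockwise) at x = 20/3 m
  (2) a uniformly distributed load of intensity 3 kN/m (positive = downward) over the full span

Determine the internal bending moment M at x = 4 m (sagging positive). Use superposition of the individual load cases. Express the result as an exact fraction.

Load 1 — applied couple M₀=7 kN·m at a=20/3 m (b=L-a=40/3):
  M_1 = M₀x/L  [x≤a] = 7·4/20 = 7/5 kN·m
Load 2 — uniform load w=3 kN/m over full span:
  M_2 = wx(L-x)/2 = 3·4·(20-4)/2 = 96 kN·m
Superposition: M = Σ M_i = 487/5 kN·m ≈ 97.400000 kN·m

M(4) = 487/5 kN·m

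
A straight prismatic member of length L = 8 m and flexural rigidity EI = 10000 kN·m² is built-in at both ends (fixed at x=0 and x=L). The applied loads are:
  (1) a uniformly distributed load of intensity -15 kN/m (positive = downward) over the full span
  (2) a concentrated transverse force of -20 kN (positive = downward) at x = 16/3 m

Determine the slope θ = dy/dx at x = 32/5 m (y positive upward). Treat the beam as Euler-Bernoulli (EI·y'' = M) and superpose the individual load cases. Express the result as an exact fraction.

Load 1 — uniform load w=-15 kN/m over full span:
  θ_1 = -wx(L-x)(L-2x)/(12EI) = -(-15)·(32/5)·(8-(32/5))·(8-2·(32/5))/(12·10000) = -96/15625 rad
Load 2 — point force P=-20 kN at a=16/3 m (b=L-a=8/3):
  θ_2 = Pa²(L-x)(2bL-(3b+a)(L-x))/(2L³EI)  [x>a] = (-20)·(16/3)²·(8-(32/5))·(2·(8/3)·8-(3·(8/3)+(16/3))·(8-(32/5)))/(2·8³·10000) = -32/16875 rad
Superposition: θ = Σ θ_i = -3392/421875 rad ≈ -0.008040 rad

θ(32/5) = -3392/421875 rad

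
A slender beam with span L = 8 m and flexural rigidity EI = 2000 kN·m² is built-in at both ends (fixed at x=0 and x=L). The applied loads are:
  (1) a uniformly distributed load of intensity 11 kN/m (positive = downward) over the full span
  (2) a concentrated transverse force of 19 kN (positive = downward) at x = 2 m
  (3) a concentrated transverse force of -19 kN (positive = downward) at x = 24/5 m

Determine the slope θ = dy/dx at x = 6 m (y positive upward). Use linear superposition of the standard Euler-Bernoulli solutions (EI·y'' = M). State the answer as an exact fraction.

Load 1 — uniform load w=11 kN/m over full span:
  θ_1 = -wx(L-x)(L-2x)/(12EI) = -11·6·(8-6)·(8-2·6)/(12·2000) = 11/500 rad
Load 2 — point force P=19 kN at a=2 m (b=L-a=6):
  θ_2 = Pa²(L-x)(2bL-(3b+a)(L-x))/(2L³EI)  [x>a] = 19·2²·(8-6)·(2·6·8-(3·6+2)·(8-6))/(2·8³·2000) = 133/32000 rad
Load 3 — point force P=-19 kN at a=24/5 m (b=L-a=16/5):
  θ_3 = Pa²(L-x)(2bL-(3b+a)(L-x))/(2L³EI)  [x>a] = (-19)·(24/5)²·(8-6)·(2·(16/5)·8-(3·(16/5)+(24/5))·(8-6))/(2·8³·2000) = -1197/125000 rad
Superposition: θ = Σ θ_i = 66321/4000000 rad ≈ 0.016580 rad

θ(6) = 66321/4000000 rad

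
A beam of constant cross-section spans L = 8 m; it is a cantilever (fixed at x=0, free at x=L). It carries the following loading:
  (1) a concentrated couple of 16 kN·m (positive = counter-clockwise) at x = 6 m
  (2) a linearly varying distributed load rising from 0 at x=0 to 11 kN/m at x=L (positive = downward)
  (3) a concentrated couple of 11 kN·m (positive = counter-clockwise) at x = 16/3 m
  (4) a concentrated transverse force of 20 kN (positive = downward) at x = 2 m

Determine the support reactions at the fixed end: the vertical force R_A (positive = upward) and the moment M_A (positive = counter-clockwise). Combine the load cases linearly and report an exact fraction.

R_A = 64 kN, M_A = 743/3 kN·m

Load 1 — applied couple M₀=16 kN·m at a=6 m (b=L-a=2):
  R_A = 0 kN
  M_A = -M₀ = -16 kN·m
Load 2 — triangular load w₀=11 kN/m (0→w₀ over full span):
  R_A = w₀L/2 = 11·8/2 = 44 kN
  M_A = w₀L²/3 = 11·8²/3 = 704/3 kN·m
Load 3 — applied couple M₀=11 kN·m at a=16/3 m (b=L-a=8/3):
  R_A = 0 kN
  M_A = -M₀ = -11 kN·m
Load 4 — point force P=20 kN at a=2 m (b=L-a=6):
  R_A = P = 20 kN
  M_A = Pa = 20·2 = 40 kN·m
Superposition: R_A = 64 kN, M_A = 743/3 kN·m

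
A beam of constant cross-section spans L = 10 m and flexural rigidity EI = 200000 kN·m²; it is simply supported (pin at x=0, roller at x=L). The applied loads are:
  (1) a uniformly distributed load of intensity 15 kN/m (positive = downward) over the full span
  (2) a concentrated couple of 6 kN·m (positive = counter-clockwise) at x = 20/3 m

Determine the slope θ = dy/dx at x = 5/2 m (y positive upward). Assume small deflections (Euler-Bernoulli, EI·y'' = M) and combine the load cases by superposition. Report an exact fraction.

θ(5/2) = -4171/1920000 rad

Load 1 — uniform load w=15 kN/m over full span:
  θ_1 = -w(L³-6Lx²+4x³)/(24EI) = -15·(10³-6·10·(5/2)²+4·(5/2)³)/(24·200000) = -11/5120 rad
Load 2 — applied couple M₀=6 kN·m at a=20/3 m (b=L-a=10/3):
  θ_2 = (M₀x²/(2L)+C₁)/EI  [x≤a] with C₁=M₀(3b²-L²)/(6L)=-20/3 = (6·(5/2)²/(2·10)+(-20/3))/200000 = -23/960000 rad
Superposition: θ = Σ θ_i = -4171/1920000 rad ≈ -0.002172 rad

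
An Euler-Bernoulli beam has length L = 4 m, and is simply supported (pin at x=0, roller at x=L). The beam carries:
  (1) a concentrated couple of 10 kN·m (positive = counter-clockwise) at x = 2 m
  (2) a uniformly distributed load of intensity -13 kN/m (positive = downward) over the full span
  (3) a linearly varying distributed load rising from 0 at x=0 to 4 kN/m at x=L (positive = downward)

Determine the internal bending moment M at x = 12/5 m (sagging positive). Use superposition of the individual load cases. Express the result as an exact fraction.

M(12/5) = -3108/125 kN·m

Load 1 — applied couple M₀=10 kN·m at a=2 m (b=L-a=2):
  M_1 = M₀x/L - M₀  [x>a] = 10·(12/5)/4 - 10 = -4 kN·m
Load 2 — uniform load w=-13 kN/m over full span:
  M_2 = wx(L-x)/2 = (-13)·(12/5)·(4-(12/5))/2 = -624/25 kN·m
Load 3 — triangular load w₀=4 kN/m (0→w₀ over full span):
  M_3 = w₀Lx/6 - w₀x³/(6L) = 4·4·(12/5)/6 - 4·(12/5)³/(6·4) = 512/125 kN·m
Superposition: M = Σ M_i = -3108/125 kN·m ≈ -24.864000 kN·m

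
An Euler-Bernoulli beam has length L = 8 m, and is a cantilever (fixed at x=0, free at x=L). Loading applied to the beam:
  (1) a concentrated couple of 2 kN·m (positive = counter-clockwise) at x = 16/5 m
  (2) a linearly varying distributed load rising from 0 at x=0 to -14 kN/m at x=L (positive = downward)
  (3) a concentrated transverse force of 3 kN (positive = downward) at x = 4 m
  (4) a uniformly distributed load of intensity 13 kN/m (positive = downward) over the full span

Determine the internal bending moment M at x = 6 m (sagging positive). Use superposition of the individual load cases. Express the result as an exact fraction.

Load 1 — applied couple M₀=2 kN·m at a=16/5 m (b=L-a=24/5):
  M_1 = 0  [x>a] = 0 kN·m
Load 2 — triangular load w₀=-14 kN/m (0→w₀ over full span):
  M_2 = w₀Lx/2 - w₀L²/3 - w₀x³/(6L) = (-14)·8·6/2 - (-14)·8²/3 - (-14)·6³/(6·8) = 77/3 kN·m
Load 3 — point force P=3 kN at a=4 m (b=L-a=4):
  M_3 = 0  [x>a] = 0 kN·m
Load 4 — uniform load w=13 kN/m over full span:
  M_4 = -w(L-x)²/2 = -13·(8-6)²/2 = -26 kN·m
Superposition: M = Σ M_i = -1/3 kN·m ≈ -0.333333 kN·m

M(6) = -1/3 kN·m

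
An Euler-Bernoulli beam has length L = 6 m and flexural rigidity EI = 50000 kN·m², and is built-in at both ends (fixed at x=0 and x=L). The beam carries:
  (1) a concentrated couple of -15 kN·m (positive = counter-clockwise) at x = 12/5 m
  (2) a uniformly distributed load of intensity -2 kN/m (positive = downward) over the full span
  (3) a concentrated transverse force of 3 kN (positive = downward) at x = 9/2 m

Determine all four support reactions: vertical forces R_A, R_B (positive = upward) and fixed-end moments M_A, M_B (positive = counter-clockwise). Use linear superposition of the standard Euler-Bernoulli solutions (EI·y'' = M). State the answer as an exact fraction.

R_A = -1461/160 kN, M_A = -1113/160 kN·m, R_B = 21/160 kN, M_B = -213/160 kN·m

Load 1 — applied couple M₀=-15 kN·m at a=12/5 m (b=L-a=18/5):
  R_A = 6M₀ab/L³ = 6·(-15)·(12/5)·(18/5)/6³ = -18/5 kN
  M_A = M₀b(2a-b)/L² = (-15)·(18/5)·(2·(12/5)-(18/5))/6² = -9/5 kN·m
  R_B = -6M₀ab/L³ = -6·(-15)·(12/5)·(18/5)/6³ = 18/5 kN
  M_B = M₀a(2b-a)/L² = (-15)·(12/5)·(2·(18/5)-(12/5))/6² = -24/5 kN·m
Load 2 — uniform load w=-2 kN/m over full span:
  R_A = wL/2 = (-2)·6/2 = -6 kN
  M_A = wL²/12 = (-2)·6²/12 = -6 kN·m
  R_B = wL/2 = (-2)·6/2 = -6 kN
  M_B = -wL²/12 = -(-2)·6²/12 = 6 kN·m
Load 3 — point force P=3 kN at a=9/2 m (b=L-a=3/2):
  R_A = Pb²(3a+b)/L³ = 3·(3/2)²·(3·(9/2)+(3/2))/6³ = 15/32 kN
  M_A = Pab²/L² = 3·(9/2)·(3/2)²/6² = 27/32 kN·m
  R_B = Pa²(a+3b)/L³ = 3·(9/2)²·((9/2)+3·(3/2))/6³ = 81/32 kN
  M_B = -Pa²b/L² = -3·(9/2)²·(3/2)/6² = -81/32 kN·m
Superposition: R_A = -1461/160 kN, M_A = -1113/160 kN·m, R_B = 21/160 kN, M_B = -213/160 kN·m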